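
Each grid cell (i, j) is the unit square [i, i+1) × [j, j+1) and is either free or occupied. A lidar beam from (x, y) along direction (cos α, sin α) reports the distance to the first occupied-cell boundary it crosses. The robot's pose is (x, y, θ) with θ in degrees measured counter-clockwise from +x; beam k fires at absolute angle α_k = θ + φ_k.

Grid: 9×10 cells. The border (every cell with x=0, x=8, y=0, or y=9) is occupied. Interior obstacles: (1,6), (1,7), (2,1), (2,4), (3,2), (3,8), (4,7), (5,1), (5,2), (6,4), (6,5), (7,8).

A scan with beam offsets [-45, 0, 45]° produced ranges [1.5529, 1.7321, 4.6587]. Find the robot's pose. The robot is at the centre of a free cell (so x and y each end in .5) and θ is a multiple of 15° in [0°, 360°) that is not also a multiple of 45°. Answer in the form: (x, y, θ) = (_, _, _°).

(x, y, θ) = (4.5, 4.5, 30°)

Candidates: 44 free-cell centres × 16 headings = 704 poses. Raycast each; keep the one whose scan matches to 4 dp.
  (2.5, 7.5, 165°): beam 1 = 1.7321 ≠ 1.5529 ✗
  (1.5, 5.5, 285°): beam 1 = 1.0000 ≠ 1.5529 ✗
  (6.5, 8.5, 330°): beam 1 = 5.7956 ≠ 1.5529 ✗
  (5.5, 5.5, 210°): beam 1 = 3.6235 ≠ 1.5529 ✗
  …
  (4.5, 4.5, 30°): r_1=1.5529, r_2=1.7321, r_3=4.6587 — all match ✓
No second candidate reproduces the full scan.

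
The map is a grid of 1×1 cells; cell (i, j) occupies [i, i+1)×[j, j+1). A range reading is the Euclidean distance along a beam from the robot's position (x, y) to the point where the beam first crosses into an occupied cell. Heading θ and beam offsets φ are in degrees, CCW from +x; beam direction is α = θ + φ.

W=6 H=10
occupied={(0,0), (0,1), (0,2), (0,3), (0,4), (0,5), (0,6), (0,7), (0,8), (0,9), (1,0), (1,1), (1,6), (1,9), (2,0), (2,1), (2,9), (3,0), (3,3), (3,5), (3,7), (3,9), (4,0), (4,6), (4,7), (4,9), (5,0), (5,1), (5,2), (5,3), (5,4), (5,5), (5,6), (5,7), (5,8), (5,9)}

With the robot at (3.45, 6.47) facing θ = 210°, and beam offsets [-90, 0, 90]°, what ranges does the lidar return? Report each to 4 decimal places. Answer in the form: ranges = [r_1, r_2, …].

beam 1: φ=-90°, α=120°
  d=(-0.5000,0.8660)  start (3,6)  tX=0.9000 tY=0.6120  stride 1/|dx|=2.0000 1/|dy|=1.1547
    cross y-line → (3,7), t=0.6120 (wall)
  → r_1 = 0.6120
beam 2: φ=0°, α=210°
  d=(-0.8660,-0.5000)  start (3,6)  tX=0.5196 tY=0.9400  stride 1/|dx|=1.1547 1/|dy|=2.0000
    cross x-line → (2,6), t=0.5196
    cross y-line → (2,5), t=0.9400
    cross x-line → (1,5), t=1.6743
    cross x-line → (0,5), t=2.8290 (wall)
  → r_2 = 2.8290
beam 3: φ=90°, α=300°
  d=(0.5000,-0.8660)  start (3,6)  tX=1.1000 tY=0.5427  stride 1/|dx|=2.0000 1/|dy|=1.1547
    cross y-line → (3,5), t=0.5427 (wall)
  → r_3 = 0.5427

ranges = [0.6120, 2.8290, 0.5427]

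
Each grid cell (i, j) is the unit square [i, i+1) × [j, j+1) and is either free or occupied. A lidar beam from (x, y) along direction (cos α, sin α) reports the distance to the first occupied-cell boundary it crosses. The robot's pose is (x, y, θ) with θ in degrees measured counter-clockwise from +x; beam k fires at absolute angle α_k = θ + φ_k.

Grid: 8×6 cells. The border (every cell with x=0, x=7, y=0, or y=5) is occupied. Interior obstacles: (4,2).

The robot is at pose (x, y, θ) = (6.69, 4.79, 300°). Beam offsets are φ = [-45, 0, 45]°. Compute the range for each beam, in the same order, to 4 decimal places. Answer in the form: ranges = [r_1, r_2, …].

ranges = [3.9237, 0.6200, 0.3209]

beam 1: φ=-45°, α=255°
  d=(-0.2588,-0.9659)  start (6,4)  tX=2.6660 tY=0.8179  stride 1/|dx|=3.8637 1/|dy|=1.0353
    cross y-line → (6,3), t=0.8179
    cross y-line → (6,2), t=1.8531
    cross x-line → (5,2), t=2.6660
    cross y-line → (5,1), t=2.8884
    cross y-line → (5,0), t=3.9237 (wall)
  → r_1 = 3.9237
beam 2: φ=0°, α=300°
  d=(0.5000,-0.8660)  start (6,4)  tX=0.6200 tY=0.9122  stride 1/|dx|=2.0000 1/|dy|=1.1547
    cross x-line → (7,4), t=0.6200 (wall)
  → r_2 = 0.6200
beam 3: φ=45°, α=345°
  d=(0.9659,-0.2588)  start (6,4)  tX=0.3209 tY=3.0523  stride 1/|dx|=1.0353 1/|dy|=3.8637
    cross x-line → (7,4), t=0.3209 (wall)
  → r_3 = 0.3209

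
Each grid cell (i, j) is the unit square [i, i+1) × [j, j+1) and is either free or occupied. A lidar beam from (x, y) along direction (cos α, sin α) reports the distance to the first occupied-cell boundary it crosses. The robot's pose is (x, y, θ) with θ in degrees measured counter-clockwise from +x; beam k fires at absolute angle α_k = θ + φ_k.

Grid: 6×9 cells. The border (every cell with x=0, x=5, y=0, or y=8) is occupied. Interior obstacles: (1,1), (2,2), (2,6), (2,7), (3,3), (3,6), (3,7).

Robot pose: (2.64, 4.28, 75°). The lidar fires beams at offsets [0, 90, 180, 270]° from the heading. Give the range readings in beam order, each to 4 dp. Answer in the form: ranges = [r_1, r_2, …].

beam 1: φ=0°, α=75°
  d=(0.2588,0.9659)  start (2,4)  tX=1.3909 tY=0.7454  stride 1/|dx|=3.8637 1/|dy|=1.0353
    cross y-line → (2,5), t=0.7454
    cross x-line → (3,5), t=1.3909
    cross y-line → (3,6), t=1.7807 (wall)
  → r_1 = 1.7807
beam 2: φ=90°, α=165°
  d=(-0.9659,0.2588)  start (2,4)  tX=0.6626 tY=2.7819  stride 1/|dx|=1.0353 1/|dy|=3.8637
    cross x-line → (1,4), t=0.6626
    cross x-line → (0,4), t=1.6979 (wall)
  → r_2 = 1.6979
beam 3: φ=180°, α=255°
  d=(-0.2588,-0.9659)  start (2,4)  tX=2.4728 tY=0.2899  stride 1/|dx|=3.8637 1/|dy|=1.0353
    cross y-line → (2,3), t=0.2899
    cross y-line → (2,2), t=1.3252 (wall)
  → r_3 = 1.3252
beam 4: φ=270°, α=345°
  d=(0.9659,-0.2588)  start (2,4)  tX=0.3727 tY=1.0818  stride 1/|dx|=1.0353 1/|dy|=3.8637
    cross x-line → (3,4), t=0.3727
    cross y-line → (3,3), t=1.0818 (wall)
  → r_4 = 1.0818

ranges = [1.7807, 1.6979, 1.3252, 1.0818]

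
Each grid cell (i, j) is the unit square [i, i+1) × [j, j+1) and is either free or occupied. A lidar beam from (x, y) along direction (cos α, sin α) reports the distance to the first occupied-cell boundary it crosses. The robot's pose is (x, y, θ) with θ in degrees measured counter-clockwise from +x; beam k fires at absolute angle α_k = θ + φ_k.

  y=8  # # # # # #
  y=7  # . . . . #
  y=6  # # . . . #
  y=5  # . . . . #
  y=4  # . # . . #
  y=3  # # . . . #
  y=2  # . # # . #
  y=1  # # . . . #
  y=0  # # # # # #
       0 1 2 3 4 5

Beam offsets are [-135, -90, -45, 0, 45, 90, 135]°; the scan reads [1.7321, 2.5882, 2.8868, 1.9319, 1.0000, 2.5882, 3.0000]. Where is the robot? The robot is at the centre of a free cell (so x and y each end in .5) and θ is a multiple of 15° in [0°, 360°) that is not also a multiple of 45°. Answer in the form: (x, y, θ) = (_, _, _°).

(x, y, θ) = (3.5, 5.5, 165°)

Enumerate (i+0.5, j+0.5, θ) over the 22 free cells and 16 admissible headings. For each, cast all 7 beams and compare to the given ranges.
  (2.5, 3.5, 75°): beam 1 = 0.5774 ≠ 1.7321 ✗
  (4.5, 2.5, 285°): beam 1 = 0.5774 ≠ 1.7321 ✗
  (1.5, 2.5, 75°): beam 1 = 0.5774 ≠ 1.7321 ✗
  …
  (3.5, 5.5, 165°): r_1=1.7321, r_2=2.5882, r_3=2.8868, r_4=1.9319, r_5=1.0000, r_6=2.5882, r_7=3.0000 — all match ✓
Unique over the lattice → pose = (3.5, 5.5, 165°).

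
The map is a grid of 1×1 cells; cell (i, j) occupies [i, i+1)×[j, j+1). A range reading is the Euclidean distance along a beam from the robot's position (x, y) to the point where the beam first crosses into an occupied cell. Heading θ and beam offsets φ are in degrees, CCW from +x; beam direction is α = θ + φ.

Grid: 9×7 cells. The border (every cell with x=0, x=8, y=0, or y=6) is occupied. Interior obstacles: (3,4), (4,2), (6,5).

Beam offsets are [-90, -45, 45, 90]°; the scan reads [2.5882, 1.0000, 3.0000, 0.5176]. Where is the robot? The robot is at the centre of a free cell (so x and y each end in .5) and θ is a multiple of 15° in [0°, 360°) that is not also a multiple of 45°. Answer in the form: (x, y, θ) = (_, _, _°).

Candidates: 32 free-cell centres × 16 headings = 512 poses. Raycast each; keep the one whose scan matches to 4 dp.
  (1.5, 4.5, 60°): beam 1 = 3.0000 ≠ 2.5882 ✗
  (4.5, 5.5, 330°): beam 1 = 1.0000 ≠ 2.5882 ✗
  (6.5, 3.5, 15°): beam 2 = 1.7321 ≠ 1.0000 ✗
  (3.5, 2.5, 105°): beam 1 = 0.5176 ≠ 2.5882 ✗
  (2.5, 2.5, 105°): beam 1 = 1.5529 ≠ 2.5882 ✗
  …
  (3.5, 3.5, 345°): r_1=2.5882, r_2=1.0000, r_3=3.0000, r_4=0.5176 — all match ✓
Unique over the lattice → pose = (3.5, 3.5, 345°).

(x, y, θ) = (3.5, 3.5, 345°)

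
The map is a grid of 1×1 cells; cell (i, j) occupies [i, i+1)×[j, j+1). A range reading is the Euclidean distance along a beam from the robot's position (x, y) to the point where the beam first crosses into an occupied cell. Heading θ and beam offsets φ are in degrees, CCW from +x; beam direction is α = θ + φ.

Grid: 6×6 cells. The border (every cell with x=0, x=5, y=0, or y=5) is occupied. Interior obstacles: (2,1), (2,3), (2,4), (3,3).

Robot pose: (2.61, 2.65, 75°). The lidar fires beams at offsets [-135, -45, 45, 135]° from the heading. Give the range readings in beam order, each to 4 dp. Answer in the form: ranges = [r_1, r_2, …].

ranges = [0.7506, 0.7000, 0.4041, 1.8591]

beam 1: φ=-135°, α=300°
  direction (0.5000, -0.8660); cell (2,2); t to first gridline: x 0.7800, y 0.7506 (then +2.0000 / +1.1547)
    (2,1) via y @ 0.7506  # hit
  → r_1 = 0.7506
beam 2: φ=-45°, α=30°
  direction (0.8660, 0.5000); cell (2,2); t to first gridline: x 0.4503, y 0.7000 (then +1.1547 / +2.0000)
    (3,2) via x @ 0.4503
    (3,3) via y @ 0.7000  # hit
  → r_2 = 0.7000
beam 3: φ=45°, α=120°
  direction (-0.5000, 0.8660); cell (2,2); t to first gridline: x 1.2200, y 0.4041 (then +2.0000 / +1.1547)
    (2,3) via y @ 0.4041  # hit
  → r_3 = 0.4041
beam 4: φ=135°, α=210°
  direction (-0.8660, -0.5000); cell (2,2); t to first gridline: x 0.7044, y 1.3000 (then +1.1547 / +2.0000)
    (1,2) via x @ 0.7044
    (1,1) via y @ 1.3000
    (0,1) via x @ 1.8591  # hit
  → r_4 = 1.8591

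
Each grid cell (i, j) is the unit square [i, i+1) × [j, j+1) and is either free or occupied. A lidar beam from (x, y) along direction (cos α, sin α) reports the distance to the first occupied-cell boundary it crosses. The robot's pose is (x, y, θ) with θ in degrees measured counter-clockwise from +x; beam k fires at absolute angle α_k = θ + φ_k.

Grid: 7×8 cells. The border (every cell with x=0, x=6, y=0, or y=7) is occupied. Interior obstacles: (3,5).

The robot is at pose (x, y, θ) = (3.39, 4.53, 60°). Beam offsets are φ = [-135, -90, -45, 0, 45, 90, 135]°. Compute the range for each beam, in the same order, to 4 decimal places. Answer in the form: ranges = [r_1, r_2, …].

beam 1: φ=-135°, α=285°
  direction (0.2588, -0.9659); cell (3,4); t to first gridline: x 2.3569, y 0.5487 (then +3.8637 / +1.0353)
    (3,3) via y @ 0.5487
    (3,2) via y @ 1.5840
    (4,2) via x @ 2.3569
    (4,1) via y @ 2.6192
    (4,0) via y @ 3.6545  # hit
  → r_1 = 3.6545
beam 2: φ=-90°, α=330°
  direction (0.8660, -0.5000); cell (3,4); t to first gridline: x 0.7044, y 1.0600 (then +1.1547 / +2.0000)
    (4,4) via x @ 0.7044
    (4,3) via y @ 1.0600
    (5,3) via x @ 1.8591
    (6,3) via x @ 3.0138  # hit
  → r_2 = 3.0138
beam 3: φ=-45°, α=15°
  direction (0.9659, 0.2588); cell (3,4); t to first gridline: x 0.6315, y 1.8159 (then +1.0353 / +3.8637)
    (4,4) via x @ 0.6315
    (5,4) via x @ 1.6668
    (5,5) via y @ 1.8159
    (6,5) via x @ 2.7021  # hit
  → r_3 = 2.7021
beam 4: φ=0°, α=60°
  direction (0.5000, 0.8660); cell (3,4); t to first gridline: x 1.2200, y 0.5427 (then +2.0000 / +1.1547)
    (3,5) via y @ 0.5427  # hit
  → r_4 = 0.5427
beam 5: φ=45°, α=105°
  direction (-0.2588, 0.9659); cell (3,4); t to first gridline: x 1.5068, y 0.4866 (then +3.8637 / +1.0353)
    (3,5) via y @ 0.4866  # hit
  → r_5 = 0.4866
beam 6: φ=90°, α=150°
  direction (-0.8660, 0.5000); cell (3,4); t to first gridline: x 0.4503, y 0.9400 (then +1.1547 / +2.0000)
    (2,4) via x @ 0.4503
    (2,5) via y @ 0.9400
    (1,5) via x @ 1.6050
    (0,5) via x @ 2.7597  # hit
  → r_6 = 2.7597
beam 7: φ=135°, α=195°
  direction (-0.9659, -0.2588); cell (3,4); t to first gridline: x 0.4038, y 2.0478 (then +1.0353 / +3.8637)
    (2,4) via x @ 0.4038
    (1,4) via x @ 1.4390
    (1,3) via y @ 2.0478
    (0,3) via x @ 2.4743  # hit
  → r_7 = 2.4743

ranges = [3.6545, 3.0138, 2.7021, 0.5427, 0.4866, 2.7597, 2.4743]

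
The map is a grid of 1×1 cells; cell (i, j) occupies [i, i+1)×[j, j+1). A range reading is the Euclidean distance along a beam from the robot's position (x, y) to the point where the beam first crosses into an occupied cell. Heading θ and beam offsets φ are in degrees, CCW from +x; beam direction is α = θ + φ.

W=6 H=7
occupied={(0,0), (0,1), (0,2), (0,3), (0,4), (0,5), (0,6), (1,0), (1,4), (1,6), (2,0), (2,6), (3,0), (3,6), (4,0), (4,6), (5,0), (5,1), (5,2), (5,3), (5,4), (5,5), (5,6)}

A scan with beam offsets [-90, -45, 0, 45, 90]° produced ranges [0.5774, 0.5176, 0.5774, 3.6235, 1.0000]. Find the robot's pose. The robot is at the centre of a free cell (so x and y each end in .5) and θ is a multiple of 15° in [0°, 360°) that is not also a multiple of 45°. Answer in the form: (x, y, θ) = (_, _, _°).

(x, y, θ) = (1.5, 5.5, 300°)

Candidates: 19 free-cell centres × 16 headings = 304 poses. Raycast each; keep the one whose scan matches to 4 dp.
  (4.5, 4.5, 150°): beam 1 = 1.0000 ≠ 0.5774 ✗
  (3.5, 2.5, 60°): beam 1 = 1.7321 ≠ 0.5774 ✗
  (1.5, 3.5, 105°): beam 1 = 3.6235 ≠ 0.5774 ✗
  (2.5, 4.5, 240°): beam 3 = 3.0000 ≠ 0.5774 ✗
  …
  (1.5, 5.5, 300°): r_1=0.5774, r_2=0.5176, r_3=0.5774, r_4=3.6235, r_5=1.0000 — all match ✓
No second candidate reproduces the full scan.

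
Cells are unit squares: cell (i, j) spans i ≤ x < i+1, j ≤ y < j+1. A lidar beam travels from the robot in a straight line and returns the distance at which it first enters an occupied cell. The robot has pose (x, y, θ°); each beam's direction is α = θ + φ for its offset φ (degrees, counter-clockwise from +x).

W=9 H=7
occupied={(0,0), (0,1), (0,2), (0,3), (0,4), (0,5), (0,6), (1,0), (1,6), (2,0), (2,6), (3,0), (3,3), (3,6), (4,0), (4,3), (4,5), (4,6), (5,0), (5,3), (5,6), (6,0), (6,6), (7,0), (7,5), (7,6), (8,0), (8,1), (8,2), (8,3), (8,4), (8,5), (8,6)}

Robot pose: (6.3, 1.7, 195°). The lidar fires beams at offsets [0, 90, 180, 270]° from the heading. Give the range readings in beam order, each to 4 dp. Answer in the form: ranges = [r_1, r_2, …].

beam 1: φ=0°, α=195°
  cosα=-0.9659 sinα=-0.2588 | (6,1) | tMaxX 0.3106 tMaxY 2.7046 | tΔX 1.0353 tΔY 3.8637
    t=0.3106 [x] (5,1)
    t=1.3459 [x] (4,1)
    t=2.3811 [x] (3,1)
    t=2.7046 [y] (3,0) — stop
  → r_1 = 2.7046
beam 2: φ=90°, α=285°
  cosα=0.2588 sinα=-0.9659 | (6,1) | tMaxX 2.7046 tMaxY 0.7247 | tΔX 3.8637 tΔY 1.0353
    t=0.7247 [y] (6,0) — stop
  → r_2 = 0.7247
beam 3: φ=180°, α=15°
  cosα=0.9659 sinα=0.2588 | (6,1) | tMaxX 0.7247 tMaxY 1.1591 | tΔX 1.0353 tΔY 3.8637
    t=0.7247 [x] (7,1)
    t=1.1591 [y] (7,2)
    t=1.7600 [x] (8,2) — stop
  → r_3 = 1.7600
beam 4: φ=270°, α=105°
  cosα=-0.2588 sinα=0.9659 | (6,1) | tMaxX 1.1591 tMaxY 0.3106 | tΔX 3.8637 tΔY 1.0353
    t=0.3106 [y] (6,2)
    t=1.1591 [x] (5,2)
    t=1.3459 [y] (5,3) — stop
  → r_4 = 1.3459

ranges = [2.7046, 0.7247, 1.7600, 1.3459]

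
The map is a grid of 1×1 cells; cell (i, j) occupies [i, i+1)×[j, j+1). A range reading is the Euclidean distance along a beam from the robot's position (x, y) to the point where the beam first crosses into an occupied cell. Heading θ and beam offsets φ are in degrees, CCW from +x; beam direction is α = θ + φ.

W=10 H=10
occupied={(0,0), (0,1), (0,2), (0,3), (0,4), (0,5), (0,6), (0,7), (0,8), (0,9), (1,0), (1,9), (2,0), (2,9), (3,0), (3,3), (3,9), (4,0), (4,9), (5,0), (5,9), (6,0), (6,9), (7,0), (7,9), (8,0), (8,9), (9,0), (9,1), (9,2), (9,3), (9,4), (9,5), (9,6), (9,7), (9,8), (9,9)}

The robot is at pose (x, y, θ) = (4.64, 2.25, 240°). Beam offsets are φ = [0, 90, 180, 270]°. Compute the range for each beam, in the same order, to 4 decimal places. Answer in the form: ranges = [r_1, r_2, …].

ranges = [1.4434, 2.5000, 7.7942, 1.5000]

beam 1: φ=0°, α=240°
  dir = (cos 240°, sin 240°) = (-0.5000, -0.8660); from cell (4,2)
  next x-line at t=1.2800, next y-line at t=0.2887; Δt_x=2.0000, Δt_y=1.1547
    y: enter (4,1) at t=0.2887
    x: enter (3,1) at t=1.2800
    y: enter (3,0) at t=1.4434 ← occupied
  → r_1 = 1.4434
beam 2: φ=90°, α=330°
  dir = (cos 330°, sin 330°) = (0.8660, -0.5000); from cell (4,2)
  next x-line at t=0.4157, next y-line at t=0.5000; Δt_x=1.1547, Δt_y=2.0000
    x: enter (5,2) at t=0.4157
    y: enter (5,1) at t=0.5000
    x: enter (6,1) at t=1.5704
    y: enter (6,0) at t=2.5000 ← occupied
  → r_2 = 2.5000
beam 3: φ=180°, α=60°
  dir = (cos 60°, sin 60°) = (0.5000, 0.8660); from cell (4,2)
  next x-line at t=0.7200, next y-line at t=0.8660; Δt_x=2.0000, Δt_y=1.1547
    x: enter (5,2) at t=0.7200
    y: enter (5,3) at t=0.8660
    y: enter (5,4) at t=2.0207
    x: enter (6,4) at t=2.7200
    y: enter (6,5) at t=3.1754
    y: enter (6,6) at t=4.3301
    x: enter (7,6) at t=4.7200
    y: enter (7,7) at t=5.4848
    y: enter (7,8) at t=6.6395
    x: enter (8,8) at t=6.7200
    y: enter (8,9) at t=7.7942 ← occupied
  → r_3 = 7.7942
beam 4: φ=270°, α=150°
  dir = (cos 150°, sin 150°) = (-0.8660, 0.5000); from cell (4,2)
  next x-line at t=0.7390, next y-line at t=1.5000; Δt_x=1.1547, Δt_y=2.0000
    x: enter (3,2) at t=0.7390
    y: enter (3,3) at t=1.5000 ← occupied
  → r_4 = 1.5000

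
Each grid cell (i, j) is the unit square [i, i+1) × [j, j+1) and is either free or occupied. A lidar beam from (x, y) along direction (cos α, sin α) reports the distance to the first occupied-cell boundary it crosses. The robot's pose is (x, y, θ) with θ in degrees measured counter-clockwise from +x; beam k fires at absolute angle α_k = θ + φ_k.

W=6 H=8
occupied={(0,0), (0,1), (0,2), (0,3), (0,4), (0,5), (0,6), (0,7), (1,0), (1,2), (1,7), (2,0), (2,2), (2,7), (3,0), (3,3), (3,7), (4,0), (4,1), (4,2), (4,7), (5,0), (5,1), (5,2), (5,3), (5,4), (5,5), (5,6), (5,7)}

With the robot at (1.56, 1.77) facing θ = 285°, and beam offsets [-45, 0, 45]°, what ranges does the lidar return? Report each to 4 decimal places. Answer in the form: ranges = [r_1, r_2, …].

ranges = [0.8891, 0.7972, 1.5400]

beam 1: φ=-45°, α=240°
  d=(-0.5000,-0.8660)  start (1,1)  tX=1.1200 tY=0.8891  stride 1/|dx|=2.0000 1/|dy|=1.1547
    cross y-line → (1,0), t=0.8891 (wall)
  → r_1 = 0.8891
beam 2: φ=0°, α=285°
  d=(0.2588,-0.9659)  start (1,1)  tX=1.7000 tY=0.7972  stride 1/|dx|=3.8637 1/|dy|=1.0353
    cross y-line → (1,0), t=0.7972 (wall)
  → r_2 = 0.7972
beam 3: φ=45°, α=330°
  d=(0.8660,-0.5000)  start (1,1)  tX=0.5081 tY=1.5400  stride 1/|dx|=1.1547 1/|dy|=2.0000
    cross x-line → (2,1), t=0.5081
    cross y-line → (2,0), t=1.5400 (wall)
  → r_3 = 1.5400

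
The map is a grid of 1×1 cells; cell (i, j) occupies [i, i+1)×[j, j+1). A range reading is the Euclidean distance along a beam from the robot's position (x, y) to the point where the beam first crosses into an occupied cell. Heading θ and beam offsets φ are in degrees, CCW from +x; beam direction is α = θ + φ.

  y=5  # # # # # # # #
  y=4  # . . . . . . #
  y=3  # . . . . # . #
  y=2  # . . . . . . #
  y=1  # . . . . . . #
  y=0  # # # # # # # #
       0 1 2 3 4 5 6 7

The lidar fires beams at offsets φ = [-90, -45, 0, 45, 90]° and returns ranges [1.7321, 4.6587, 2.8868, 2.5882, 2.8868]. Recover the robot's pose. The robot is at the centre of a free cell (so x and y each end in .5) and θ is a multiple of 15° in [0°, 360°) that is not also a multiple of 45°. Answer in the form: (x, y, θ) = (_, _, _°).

(x, y, θ) = (2.5, 2.5, 30°)

Enumerate (i+0.5, j+0.5, θ) over the 23 free cells and 16 admissible headings. For each, cast all 5 beams and compare to the given ranges.
  (3.5, 4.5, 60°): beam 2 = 1.9319 ≠ 4.6587 ✗
  (6.5, 4.5, 15°): beam 1 = 1.9319 ≠ 1.7321 ✗
  (4.5, 2.5, 120°): beam 1 = 1.0000 ≠ 1.7321 ✗
  (3.5, 4.5, 105°): beam 1 = 1.9319 ≠ 1.7321 ✗
  …
  (2.5, 2.5, 30°): r_1=1.7321, r_2=4.6587, r_3=2.8868, r_4=2.5882, r_5=2.8868 — all match ✓
No second candidate reproduces the full scan.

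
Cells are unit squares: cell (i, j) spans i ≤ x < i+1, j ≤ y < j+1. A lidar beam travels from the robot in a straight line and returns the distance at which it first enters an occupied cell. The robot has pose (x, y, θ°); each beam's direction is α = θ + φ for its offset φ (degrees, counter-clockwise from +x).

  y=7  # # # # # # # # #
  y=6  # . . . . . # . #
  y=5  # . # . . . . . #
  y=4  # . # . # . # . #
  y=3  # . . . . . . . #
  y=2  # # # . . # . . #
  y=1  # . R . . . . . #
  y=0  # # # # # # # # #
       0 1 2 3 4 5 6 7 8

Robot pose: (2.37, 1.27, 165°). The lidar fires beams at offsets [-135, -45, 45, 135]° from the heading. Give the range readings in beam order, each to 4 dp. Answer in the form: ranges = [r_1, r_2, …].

beam 1: φ=-135°, α=30°
  cosα=0.8660 sinα=0.5000 | (2,1) | tMaxX 0.7275 tMaxY 1.4600 | tΔX 1.1547 tΔY 2.0000
    t=0.7275 [x] (3,1)
    t=1.4600 [y] (3,2)
    t=1.8822 [x] (4,2)
    t=3.0369 [x] (5,2) — stop
  → r_1 = 3.0369
beam 2: φ=-45°, α=120°
  cosα=-0.5000 sinα=0.8660 | (2,1) | tMaxX 0.7400 tMaxY 0.8429 | tΔX 2.0000 tΔY 1.1547
    t=0.7400 [x] (1,1)
    t=0.8429 [y] (1,2) — stop
  → r_2 = 0.8429
beam 3: φ=45°, α=210°
  cosα=-0.8660 sinα=-0.5000 | (2,1) | tMaxX 0.4272 tMaxY 0.5400 | tΔX 1.1547 tΔY 2.0000
    t=0.4272 [x] (1,1)
    t=0.5400 [y] (1,0) — stop
  → r_3 = 0.5400
beam 4: φ=135°, α=300°
  cosα=0.5000 sinα=-0.8660 | (2,1) | tMaxX 1.2600 tMaxY 0.3118 | tΔX 2.0000 tΔY 1.1547
    t=0.3118 [y] (2,0) — stop
  → r_4 = 0.3118

ranges = [3.0369, 0.8429, 0.5400, 0.3118]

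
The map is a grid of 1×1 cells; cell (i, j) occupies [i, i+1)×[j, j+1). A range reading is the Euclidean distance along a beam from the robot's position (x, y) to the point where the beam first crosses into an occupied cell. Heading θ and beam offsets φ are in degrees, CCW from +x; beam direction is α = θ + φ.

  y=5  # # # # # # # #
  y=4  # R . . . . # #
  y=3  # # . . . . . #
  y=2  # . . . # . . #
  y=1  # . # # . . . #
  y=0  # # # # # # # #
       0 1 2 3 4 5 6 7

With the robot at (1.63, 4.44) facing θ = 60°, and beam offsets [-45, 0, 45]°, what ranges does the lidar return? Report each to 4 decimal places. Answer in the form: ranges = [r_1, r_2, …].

ranges = [2.1637, 0.6466, 0.5798]

beam 1: φ=-45°, α=15°
  cosα=0.9659 sinα=0.2588 | (1,4) | tMaxX 0.3831 tMaxY 2.1637 | tΔX 1.0353 tΔY 3.8637
    t=0.3831 [x] (2,4)
    t=1.4183 [x] (3,4)
    t=2.1637 [y] (3,5) — stop
  → r_1 = 2.1637
beam 2: φ=0°, α=60°
  cosα=0.5000 sinα=0.8660 | (1,4) | tMaxX 0.7400 tMaxY 0.6466 | tΔX 2.0000 tΔY 1.1547
    t=0.6466 [y] (1,5) — stop
  → r_2 = 0.6466
beam 3: φ=45°, α=105°
  cosα=-0.2588 sinα=0.9659 | (1,4) | tMaxX 2.4341 tMaxY 0.5798 | tΔX 3.8637 tΔY 1.0353
    t=0.5798 [y] (1,5) — stop
  → r_3 = 0.5798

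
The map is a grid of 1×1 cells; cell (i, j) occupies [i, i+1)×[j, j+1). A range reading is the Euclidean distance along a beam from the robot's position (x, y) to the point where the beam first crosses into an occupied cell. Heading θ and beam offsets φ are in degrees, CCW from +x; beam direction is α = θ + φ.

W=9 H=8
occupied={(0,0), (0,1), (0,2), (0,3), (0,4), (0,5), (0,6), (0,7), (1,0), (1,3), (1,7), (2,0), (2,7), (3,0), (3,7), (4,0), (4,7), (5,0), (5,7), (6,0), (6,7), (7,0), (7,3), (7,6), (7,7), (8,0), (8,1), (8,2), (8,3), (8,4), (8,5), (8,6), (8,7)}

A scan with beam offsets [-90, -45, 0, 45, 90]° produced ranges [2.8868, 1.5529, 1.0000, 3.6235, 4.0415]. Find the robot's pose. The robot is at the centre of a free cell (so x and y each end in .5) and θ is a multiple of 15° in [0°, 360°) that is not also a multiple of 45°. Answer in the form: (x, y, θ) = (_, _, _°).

Candidates: 39 free-cell centres × 16 headings = 624 poses. Raycast each; keep the one whose scan matches to 4 dp.
  (6.5, 2.5, 345°): beam 1 = 1.5529 ≠ 2.8868 ✗
  (2.5, 4.5, 300°): beam 1 = 1.0000 ≠ 2.8868 ✗
  (6.5, 1.5, 210°): beam 1 = 6.3509 ≠ 2.8868 ✗
  (3.5, 5.5, 75°): beam 1 = 4.6587 ≠ 2.8868 ✗
  …
  (2.5, 4.5, 210°): r_1=2.8868, r_2=1.5529, r_3=1.0000, r_4=3.6235, r_5=4.0415 — all match ✓
Only this pose fits every beam.

(x, y, θ) = (2.5, 4.5, 210°)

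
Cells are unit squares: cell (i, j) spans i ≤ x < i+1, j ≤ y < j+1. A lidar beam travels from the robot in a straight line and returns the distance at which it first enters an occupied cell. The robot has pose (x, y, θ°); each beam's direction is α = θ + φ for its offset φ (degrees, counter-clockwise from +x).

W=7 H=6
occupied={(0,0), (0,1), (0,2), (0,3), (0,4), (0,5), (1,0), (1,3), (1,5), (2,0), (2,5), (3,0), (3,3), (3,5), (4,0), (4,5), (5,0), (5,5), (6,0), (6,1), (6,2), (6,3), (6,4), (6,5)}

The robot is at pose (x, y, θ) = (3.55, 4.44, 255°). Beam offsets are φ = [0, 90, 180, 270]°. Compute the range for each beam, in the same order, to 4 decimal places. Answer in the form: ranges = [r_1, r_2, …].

ranges = [0.4555, 2.5364, 0.5798, 2.1637]

beam 1: φ=0°, α=255°
  d=(-0.2588,-0.9659)  start (3,4)  tX=2.1250 tY=0.4555  stride 1/|dx|=3.8637 1/|dy|=1.0353
    cross y-line → (3,3), t=0.4555 (wall)
  → r_1 = 0.4555
beam 2: φ=90°, α=345°
  d=(0.9659,-0.2588)  start (3,4)  tX=0.4659 tY=1.7000  stride 1/|dx|=1.0353 1/|dy|=3.8637
    cross x-line → (4,4), t=0.4659
    cross x-line → (5,4), t=1.5012
    cross y-line → (5,3), t=1.7000
    cross x-line → (6,3), t=2.5364 (wall)
  → r_2 = 2.5364
beam 3: φ=180°, α=75°
  d=(0.2588,0.9659)  start (3,4)  tX=1.7387 tY=0.5798  stride 1/|dx|=3.8637 1/|dy|=1.0353
    cross y-line → (3,5), t=0.5798 (wall)
  → r_3 = 0.5798
beam 4: φ=270°, α=165°
  d=(-0.9659,0.2588)  start (3,4)  tX=0.5694 tY=2.1637  stride 1/|dx|=1.0353 1/|dy|=3.8637
    cross x-line → (2,4), t=0.5694
    cross x-line → (1,4), t=1.6047
    cross y-line → (1,5), t=2.1637 (wall)
  → r_4 = 2.1637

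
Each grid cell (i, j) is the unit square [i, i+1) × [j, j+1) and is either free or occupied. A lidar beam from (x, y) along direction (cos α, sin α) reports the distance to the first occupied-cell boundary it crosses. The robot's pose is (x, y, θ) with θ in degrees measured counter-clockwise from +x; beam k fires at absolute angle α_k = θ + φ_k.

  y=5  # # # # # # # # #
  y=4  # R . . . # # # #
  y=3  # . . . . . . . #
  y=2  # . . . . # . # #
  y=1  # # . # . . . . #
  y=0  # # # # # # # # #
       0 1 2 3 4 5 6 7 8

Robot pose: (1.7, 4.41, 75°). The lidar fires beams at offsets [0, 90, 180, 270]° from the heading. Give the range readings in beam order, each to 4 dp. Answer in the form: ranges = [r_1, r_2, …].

ranges = [0.6108, 0.7247, 2.4950, 5.4870]

beam 1: φ=0°, α=75°
  d=(0.2588,0.9659)  start (1,4)  tX=1.1591 tY=0.6108  stride 1/|dx|=3.8637 1/|dy|=1.0353
    cross y-line → (1,5), t=0.6108 (wall)
  → r_1 = 0.6108
beam 2: φ=90°, α=165°
  d=(-0.9659,0.2588)  start (1,4)  tX=0.7247 tY=2.2796  stride 1/|dx|=1.0353 1/|dy|=3.8637
    cross x-line → (0,4), t=0.7247 (wall)
  → r_2 = 0.7247
beam 3: φ=180°, α=255°
  d=(-0.2588,-0.9659)  start (1,4)  tX=2.7046 tY=0.4245  stride 1/|dx|=3.8637 1/|dy|=1.0353
    cross y-line → (1,3), t=0.4245
    cross y-line → (1,2), t=1.4597
    cross y-line → (1,1), t=2.4950 (wall)
  → r_3 = 2.4950
beam 4: φ=270°, α=345°
  d=(0.9659,-0.2588)  start (1,4)  tX=0.3106 tY=1.5841  stride 1/|dx|=1.0353 1/|dy|=3.8637
    cross x-line → (2,4), t=0.3106
    cross x-line → (3,4), t=1.3459
    cross y-line → (3,3), t=1.5841
    cross x-line → (4,3), t=2.3811
    cross x-line → (5,3), t=3.4164
    cross x-line → (6,3), t=4.4517
    cross y-line → (6,2), t=5.4478
    cross x-line → (7,2), t=5.4870 (wall)
  → r_4 = 5.4870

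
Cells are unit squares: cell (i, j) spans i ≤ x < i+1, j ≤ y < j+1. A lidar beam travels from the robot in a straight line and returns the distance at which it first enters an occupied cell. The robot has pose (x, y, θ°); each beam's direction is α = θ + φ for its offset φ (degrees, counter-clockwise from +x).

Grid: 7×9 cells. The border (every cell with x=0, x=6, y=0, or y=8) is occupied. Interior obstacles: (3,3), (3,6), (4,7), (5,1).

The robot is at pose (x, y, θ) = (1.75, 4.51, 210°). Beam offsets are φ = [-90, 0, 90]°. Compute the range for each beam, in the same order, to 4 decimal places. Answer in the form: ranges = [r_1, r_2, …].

ranges = [1.5000, 0.8660, 4.0530]

beam 1: φ=-90°, α=120°
  d=(-0.5000,0.8660)  start (1,4)  tX=1.5000 tY=0.5658  stride 1/|dx|=2.0000 1/|dy|=1.1547
    cross y-line → (1,5), t=0.5658
    cross x-line → (0,5), t=1.5000 (wall)
  → r_1 = 1.5000
beam 2: φ=0°, α=210°
  d=(-0.8660,-0.5000)  start (1,4)  tX=0.8660 tY=1.0200  stride 1/|dx|=1.1547 1/|dy|=2.0000
    cross x-line → (0,4), t=0.8660 (wall)
  → r_2 = 0.8660
beam 3: φ=90°, α=300°
  d=(0.5000,-0.8660)  start (1,4)  tX=0.5000 tY=0.5889  stride 1/|dx|=2.0000 1/|dy|=1.1547
    cross x-line → (2,4), t=0.5000
    cross y-line → (2,3), t=0.5889
    cross y-line → (2,2), t=1.7436
    cross x-line → (3,2), t=2.5000
    cross y-line → (3,1), t=2.8983
    cross y-line → (3,0), t=4.0530 (wall)
  → r_3 = 4.0530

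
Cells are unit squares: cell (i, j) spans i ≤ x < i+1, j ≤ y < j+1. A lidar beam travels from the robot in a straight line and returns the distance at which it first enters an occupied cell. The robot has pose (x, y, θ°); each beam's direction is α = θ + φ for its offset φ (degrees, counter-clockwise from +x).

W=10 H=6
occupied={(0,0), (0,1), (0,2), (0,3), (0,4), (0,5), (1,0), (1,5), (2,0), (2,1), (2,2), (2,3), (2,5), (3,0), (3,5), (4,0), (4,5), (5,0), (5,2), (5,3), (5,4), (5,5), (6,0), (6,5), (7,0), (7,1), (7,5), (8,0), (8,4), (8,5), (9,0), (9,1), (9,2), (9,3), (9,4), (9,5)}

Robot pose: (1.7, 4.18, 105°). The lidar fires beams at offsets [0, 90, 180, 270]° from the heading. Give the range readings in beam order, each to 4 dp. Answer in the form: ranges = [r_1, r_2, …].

ranges = [0.8489, 0.7247, 1.1591, 3.1682]

beam 1: φ=0°, α=105°
  direction (-0.2588, 0.9659); cell (1,4); t to first gridline: x 2.7046, y 0.8489 (then +3.8637 / +1.0353)
    (1,5) via y @ 0.8489  # hit
  → r_1 = 0.8489
beam 2: φ=90°, α=195°
  direction (-0.9659, -0.2588); cell (1,4); t to first gridline: x 0.7247, y 0.6955 (then +1.0353 / +3.8637)
    (1,3) via y @ 0.6955
    (0,3) via x @ 0.7247  # hit
  → r_2 = 0.7247
beam 3: φ=180°, α=285°
  direction (0.2588, -0.9659); cell (1,4); t to first gridline: x 1.1591, y 0.1863 (then +3.8637 / +1.0353)
    (1,3) via y @ 0.1863
    (2,3) via x @ 1.1591  # hit
  → r_3 = 1.1591
beam 4: φ=270°, α=15°
  direction (0.9659, 0.2588); cell (1,4); t to first gridline: x 0.3106, y 3.1682 (then +1.0353 / +3.8637)
    (2,4) via x @ 0.3106
    (3,4) via x @ 1.3459
    (4,4) via x @ 2.3811
    (4,5) via y @ 3.1682  # hit
  → r_4 = 3.1682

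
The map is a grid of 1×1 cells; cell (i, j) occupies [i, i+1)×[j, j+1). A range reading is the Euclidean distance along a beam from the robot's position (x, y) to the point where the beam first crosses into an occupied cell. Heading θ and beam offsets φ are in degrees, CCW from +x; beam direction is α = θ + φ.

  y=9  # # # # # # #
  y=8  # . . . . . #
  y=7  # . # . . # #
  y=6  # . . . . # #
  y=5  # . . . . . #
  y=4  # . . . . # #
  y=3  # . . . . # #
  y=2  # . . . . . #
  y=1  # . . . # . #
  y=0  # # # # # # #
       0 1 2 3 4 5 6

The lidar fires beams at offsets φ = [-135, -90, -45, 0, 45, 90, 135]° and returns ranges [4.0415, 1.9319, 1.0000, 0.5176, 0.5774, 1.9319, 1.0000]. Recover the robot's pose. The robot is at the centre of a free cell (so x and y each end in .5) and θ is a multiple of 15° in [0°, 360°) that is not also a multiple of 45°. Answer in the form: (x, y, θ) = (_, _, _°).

The pose lattice has 34·16 = 544 candidates. Test each by forward raycasting.
  (4.5, 7.5, 300°): beam 1 = 1.5529 ≠ 4.0415 ✗
  (4.5, 7.5, 255°): beam 1 = 1.7321 ≠ 4.0415 ✗
  (3.5, 7.5, 300°): beam 1 = 0.5176 ≠ 4.0415 ✗
  (1.5, 5.5, 195°): beam 1 = 1.7321 ≠ 4.0415 ✗
  (2.5, 5.5, 60°): beam 1 = 4.6587 ≠ 4.0415 ✗
  …
  (3.5, 8.5, 75°): r_1=4.0415, r_2=1.9319, r_3=1.0000, r_4=0.5176, r_5=0.5774, r_6=1.9319, r_7=1.0000 — all match ✓
Unique over the lattice → pose = (3.5, 8.5, 75°).

(x, y, θ) = (3.5, 8.5, 75°)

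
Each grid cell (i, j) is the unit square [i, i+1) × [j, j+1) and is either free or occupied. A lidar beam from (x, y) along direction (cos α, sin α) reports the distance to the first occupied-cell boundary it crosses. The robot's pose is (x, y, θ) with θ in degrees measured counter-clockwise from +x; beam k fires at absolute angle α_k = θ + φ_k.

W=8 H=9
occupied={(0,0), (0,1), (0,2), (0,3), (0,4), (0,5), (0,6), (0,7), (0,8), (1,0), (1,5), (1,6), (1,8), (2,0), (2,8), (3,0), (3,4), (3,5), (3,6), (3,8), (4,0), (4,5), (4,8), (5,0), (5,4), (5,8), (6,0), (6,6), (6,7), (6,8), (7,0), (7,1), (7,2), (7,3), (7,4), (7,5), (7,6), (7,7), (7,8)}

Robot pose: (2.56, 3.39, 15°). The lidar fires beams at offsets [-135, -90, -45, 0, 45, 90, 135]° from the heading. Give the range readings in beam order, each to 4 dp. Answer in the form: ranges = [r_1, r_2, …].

ranges = [2.7597, 2.4743, 4.7800, 2.5261, 0.8800, 2.1637, 1.8013]

beam 1: φ=-135°, α=240°
  direction (-0.5000, -0.8660); cell (2,3); t to first gridline: x 1.1200, y 0.4503 (then +2.0000 / +1.1547)
    (2,2) via y @ 0.4503
    (1,2) via x @ 1.1200
    (1,1) via y @ 1.6050
    (1,0) via y @ 2.7597  # hit
  → r_1 = 2.7597
beam 2: φ=-90°, α=285°
  direction (0.2588, -0.9659); cell (2,3); t to first gridline: x 1.7000, y 0.4038 (then +3.8637 / +1.0353)
    (2,2) via y @ 0.4038
    (2,1) via y @ 1.4390
    (3,1) via x @ 1.7000
    (3,0) via y @ 2.4743  # hit
  → r_2 = 2.4743
beam 3: φ=-45°, α=330°
  direction (0.8660, -0.5000); cell (2,3); t to first gridline: x 0.5081, y 0.7800 (then +1.1547 / +2.0000)
    (3,3) via x @ 0.5081
    (3,2) via y @ 0.7800
    (4,2) via x @ 1.6628
    (4,1) via y @ 2.7800
    (5,1) via x @ 2.8175
    (6,1) via x @ 3.9722
    (6,0) via y @ 4.7800  # hit
  → r_3 = 4.7800
beam 4: φ=0°, α=15°
  direction (0.9659, 0.2588); cell (2,3); t to first gridline: x 0.4555, y 2.3569 (then +1.0353 / +3.8637)
    (3,3) via x @ 0.4555
    (4,3) via x @ 1.4908
    (4,4) via y @ 2.3569
    (5,4) via x @ 2.5261  # hit
  → r_4 = 2.5261
beam 5: φ=45°, α=60°
  direction (0.5000, 0.8660); cell (2,3); t to first gridline: x 0.8800, y 0.7044 (then +2.0000 / +1.1547)
    (2,4) via y @ 0.7044
    (3,4) via x @ 0.8800  # hit
  → r_5 = 0.8800
beam 6: φ=90°, α=105°
  direction (-0.2588, 0.9659); cell (2,3); t to first gridline: x 2.1637, y 0.6315 (then +3.8637 / +1.0353)
    (2,4) via y @ 0.6315
    (2,5) via y @ 1.6668
    (1,5) via x @ 2.1637  # hit
  → r_6 = 2.1637
beam 7: φ=135°, α=150°
  direction (-0.8660, 0.5000); cell (2,3); t to first gridline: x 0.6466, y 1.2200 (then +1.1547 / +2.0000)
    (1,3) via x @ 0.6466
    (1,4) via y @ 1.2200
    (0,4) via x @ 1.8013  # hit
  → r_7 = 1.8013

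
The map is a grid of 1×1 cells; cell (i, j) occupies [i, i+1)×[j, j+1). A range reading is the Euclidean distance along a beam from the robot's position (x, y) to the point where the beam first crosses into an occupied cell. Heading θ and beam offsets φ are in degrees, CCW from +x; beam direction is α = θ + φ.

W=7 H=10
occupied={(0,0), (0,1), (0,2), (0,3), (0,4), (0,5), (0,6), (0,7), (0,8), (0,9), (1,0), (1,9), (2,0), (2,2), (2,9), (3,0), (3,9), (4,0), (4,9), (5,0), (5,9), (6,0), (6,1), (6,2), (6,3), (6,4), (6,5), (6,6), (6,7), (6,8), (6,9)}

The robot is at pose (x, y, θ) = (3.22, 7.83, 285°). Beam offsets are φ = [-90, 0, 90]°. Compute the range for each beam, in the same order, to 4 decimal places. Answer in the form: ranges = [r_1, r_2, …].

beam 1: φ=-90°, α=195°
  d=(-0.9659,-0.2588)  start (3,7)  tX=0.2278 tY=3.2069  stride 1/|dx|=1.0353 1/|dy|=3.8637
    cross x-line → (2,7), t=0.2278
    cross x-line → (1,7), t=1.2630
    cross x-line → (0,7), t=2.2983 (wall)
  → r_1 = 2.2983
beam 2: φ=0°, α=285°
  d=(0.2588,-0.9659)  start (3,7)  tX=3.0137 tY=0.8593  stride 1/|dx|=3.8637 1/|dy|=1.0353
    cross y-line → (3,6), t=0.8593
    cross y-line → (3,5), t=1.8946
    cross y-line → (3,4), t=2.9298
    cross x-line → (4,4), t=3.0137
    cross y-line → (4,3), t=3.9651
    cross y-line → (4,2), t=5.0004
    cross y-line → (4,1), t=6.0357
    cross x-line → (5,1), t=6.8774
    cross y-line → (5,0), t=7.0709 (wall)
  → r_2 = 7.0709
beam 3: φ=90°, α=15°
  d=(0.9659,0.2588)  start (3,7)  tX=0.8075 tY=0.6568  stride 1/|dx|=1.0353 1/|dy|=3.8637
    cross y-line → (3,8), t=0.6568
    cross x-line → (4,8), t=0.8075
    cross x-line → (5,8), t=1.8428
    cross x-line → (6,8), t=2.8781 (wall)
  → r_3 = 2.8781

ranges = [2.2983, 7.0709, 2.8781]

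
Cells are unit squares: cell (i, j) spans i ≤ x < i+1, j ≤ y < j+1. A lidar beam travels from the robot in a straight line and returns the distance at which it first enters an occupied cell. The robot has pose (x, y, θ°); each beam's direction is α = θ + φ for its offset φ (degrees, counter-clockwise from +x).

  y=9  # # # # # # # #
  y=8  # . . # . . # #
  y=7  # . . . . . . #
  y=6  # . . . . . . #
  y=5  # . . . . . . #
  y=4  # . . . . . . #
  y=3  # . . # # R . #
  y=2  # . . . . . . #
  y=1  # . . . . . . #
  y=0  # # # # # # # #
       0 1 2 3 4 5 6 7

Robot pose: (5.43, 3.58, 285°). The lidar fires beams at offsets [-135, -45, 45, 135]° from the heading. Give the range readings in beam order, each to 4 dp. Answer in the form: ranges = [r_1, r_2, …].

beam 1: φ=-135°, α=150°
  d=(-0.8660,0.5000)  start (5,3)  tX=0.4965 tY=0.8400  stride 1/|dx|=1.1547 1/|dy|=2.0000
    cross x-line → (4,3), t=0.4965 (wall)
  → r_1 = 0.4965
beam 2: φ=-45°, α=240°
  d=(-0.5000,-0.8660)  start (5,3)  tX=0.8600 tY=0.6697  stride 1/|dx|=2.0000 1/|dy|=1.1547
    cross y-line → (5,2), t=0.6697
    cross x-line → (4,2), t=0.8600
    cross y-line → (4,1), t=1.8244
    cross x-line → (3,1), t=2.8600
    cross y-line → (3,0), t=2.9791 (wall)
  → r_2 = 2.9791
beam 3: φ=45°, α=330°
  d=(0.8660,-0.5000)  start (5,3)  tX=0.6582 tY=1.1600  stride 1/|dx|=1.1547 1/|dy|=2.0000
    cross x-line → (6,3), t=0.6582
    cross y-line → (6,2), t=1.1600
    cross x-line → (7,2), t=1.8129 (wall)
  → r_3 = 1.8129
beam 4: φ=135°, α=60°
  d=(0.5000,0.8660)  start (5,3)  tX=1.1400 tY=0.4850  stride 1/|dx|=2.0000 1/|dy|=1.1547
    cross y-line → (5,4), t=0.4850
    cross x-line → (6,4), t=1.1400
    cross y-line → (6,5), t=1.6397
    cross y-line → (6,6), t=2.7944
    cross x-line → (7,6), t=3.1400 (wall)
  → r_4 = 3.1400

ranges = [0.4965, 2.9791, 1.8129, 3.1400]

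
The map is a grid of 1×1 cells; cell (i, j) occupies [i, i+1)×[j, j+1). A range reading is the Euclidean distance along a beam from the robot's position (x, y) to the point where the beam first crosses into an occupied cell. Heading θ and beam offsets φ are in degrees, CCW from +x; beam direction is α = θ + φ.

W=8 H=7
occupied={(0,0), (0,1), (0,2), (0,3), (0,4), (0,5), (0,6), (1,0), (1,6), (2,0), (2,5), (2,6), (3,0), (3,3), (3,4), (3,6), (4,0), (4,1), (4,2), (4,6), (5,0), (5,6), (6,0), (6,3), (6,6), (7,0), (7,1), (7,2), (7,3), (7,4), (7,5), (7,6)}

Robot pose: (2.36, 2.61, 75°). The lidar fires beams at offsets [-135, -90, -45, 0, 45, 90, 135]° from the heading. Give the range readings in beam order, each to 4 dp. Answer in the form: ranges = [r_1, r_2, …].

beam 1: φ=-135°, α=300°
  direction (0.5000, -0.8660); cell (2,2); t to first gridline: x 1.2800, y 0.7044 (then +2.0000 / +1.1547)
    (2,1) via y @ 0.7044
    (3,1) via x @ 1.2800
    (3,0) via y @ 1.8591  # hit
  → r_1 = 1.8591
beam 2: φ=-90°, α=345°
  direction (0.9659, -0.2588); cell (2,2); t to first gridline: x 0.6626, y 2.3569 (then +1.0353 / +3.8637)
    (3,2) via x @ 0.6626
    (4,2) via x @ 1.6979  # hit
  → r_2 = 1.6979
beam 3: φ=-45°, α=30°
  direction (0.8660, 0.5000); cell (2,2); t to first gridline: x 0.7390, y 0.7800 (then +1.1547 / +2.0000)
    (3,2) via x @ 0.7390
    (3,3) via y @ 0.7800  # hit
  → r_3 = 0.7800
beam 4: φ=0°, α=75°
  direction (0.2588, 0.9659); cell (2,2); t to first gridline: x 2.4728, y 0.4038 (then +3.8637 / +1.0353)
    (2,3) via y @ 0.4038
    (2,4) via y @ 1.4390
    (3,4) via x @ 2.4728  # hit
  → r_4 = 2.4728
beam 5: φ=45°, α=120°
  direction (-0.5000, 0.8660); cell (2,2); t to first gridline: x 0.7200, y 0.4503 (then +2.0000 / +1.1547)
    (2,3) via y @ 0.4503
    (1,3) via x @ 0.7200
    (1,4) via y @ 1.6050
    (0,4) via x @ 2.7200  # hit
  → r_5 = 2.7200
beam 6: φ=90°, α=165°
  direction (-0.9659, 0.2588); cell (2,2); t to first gridline: x 0.3727, y 1.5068 (then +1.0353 / +3.8637)
    (1,2) via x @ 0.3727
    (0,2) via x @ 1.4080  # hit
  → r_6 = 1.4080
beam 7: φ=135°, α=210°
  direction (-0.8660, -0.5000); cell (2,2); t to first gridline: x 0.4157, y 1.2200 (then +1.1547 / +2.0000)
    (1,2) via x @ 0.4157
    (1,1) via y @ 1.2200
    (0,1) via x @ 1.5704  # hit
  → r_7 = 1.5704

ranges = [1.8591, 1.6979, 0.7800, 2.4728, 2.7200, 1.4080, 1.5704]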